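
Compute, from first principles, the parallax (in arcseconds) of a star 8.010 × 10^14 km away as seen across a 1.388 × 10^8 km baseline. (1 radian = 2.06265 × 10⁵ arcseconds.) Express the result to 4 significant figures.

θ ≈ B/d = (1.388 × 10^8) / (8.010 × 10^14) = 1.7328 × 10^-7 rad.
In arcseconds: 1.7328 × 10^-7 × 206265 = 0.035742″.

0.03574 arcsec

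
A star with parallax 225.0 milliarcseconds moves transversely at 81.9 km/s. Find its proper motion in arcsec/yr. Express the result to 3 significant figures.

3.89 arcsec/yr

d = 1/p = 1/0.2250″ = 4.4444 pc.
μ = v_t / (4.74 d) = 81.9 / (4.74 × 4.4444) = 81.9 / 21.066 = 3.8878 ″/yr.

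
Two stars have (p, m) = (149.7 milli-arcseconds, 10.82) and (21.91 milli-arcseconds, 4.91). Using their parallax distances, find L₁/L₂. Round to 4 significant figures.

d₁ = 1/p₁ = 1/0.1497″ = 6.68 pc; d₂ = 1/p₂ = 1/0.02191″ = 45.641 pc.
M₁ = m₁ − 5 log₁₀ d₁ + 5 = 10.82 − 4.1239 + 5 = 11.6961.
M₂ = 4.91 − 8.2968 + 5 = 1.6132.
L₁/L₂ = 10^(0.4(M₂ − M₁)) = 10^(0.4 × (-10.0829)) = 10^(-4.03316) = 0.000092649.

L₁/L₂ = 9.265 × 10^-5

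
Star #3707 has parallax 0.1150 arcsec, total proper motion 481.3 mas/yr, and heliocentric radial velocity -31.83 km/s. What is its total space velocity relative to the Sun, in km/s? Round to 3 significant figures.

d = 1/p = 1/0.1150″ = 8.6957 pc.
μ = 481.3 mas/yr = 0.4813 ″/yr.
v_t = 4.740 μ d = 4.740 × 0.4813 × 8.6957 = 19.838 km/s.
v = √(v_r² + v_t²) = √((-31.83)² + 19.838²) = √1406.7 = 37.506 km/s.

37.5 km/s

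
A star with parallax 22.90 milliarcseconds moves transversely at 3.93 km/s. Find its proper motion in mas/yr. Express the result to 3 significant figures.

19.0 mas/yr

d = 1/p = 1/0.02290″ = 43.668 pc.
μ = v_t / (4.74 d) = 3.93 / (4.74 × 43.668) = 3.93 / 206.99 = 0.018986 ″/yr = 18.986 mas/yr.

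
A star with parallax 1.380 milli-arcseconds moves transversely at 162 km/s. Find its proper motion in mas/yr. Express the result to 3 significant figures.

d = 1/p = 1/0.001380″ = 724.64 pc.
μ = v_t / (4.74 d) = 162 / (4.74 × 724.64) = 162 / 3434.8 = 0.047164 ″/yr = 47.164 mas/yr.

47.2 mas/yr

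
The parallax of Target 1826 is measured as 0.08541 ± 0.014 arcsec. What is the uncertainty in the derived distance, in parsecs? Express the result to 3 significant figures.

d = 1/p, so σ_d = σ_p / p².
σ_d = 0.0140 / (0.08541)² = 0.0140 / 0.0072949 = 1.9191 pc.

1.92 pc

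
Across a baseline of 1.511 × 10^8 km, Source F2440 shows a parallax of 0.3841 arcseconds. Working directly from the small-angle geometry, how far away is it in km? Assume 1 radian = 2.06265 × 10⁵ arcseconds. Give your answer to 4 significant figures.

θ = 0.3841″ = 0.3841/206265 = 1.8622 × 10^-6 rad.
d = B/θ = (1.511 × 10^8) / (1.8622 × 10^-6) = 8.1141 × 10^13 km.

8.114 × 10^13 km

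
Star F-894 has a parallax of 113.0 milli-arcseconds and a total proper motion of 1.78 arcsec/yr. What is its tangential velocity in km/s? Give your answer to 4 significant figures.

d = 1/p = 1/0.1130″ = 8.8496 pc.
v_t = 4.74 × μ × d = 4.74 × 1.78 × 8.8496 = 74.666 km/s.

74.67 km/s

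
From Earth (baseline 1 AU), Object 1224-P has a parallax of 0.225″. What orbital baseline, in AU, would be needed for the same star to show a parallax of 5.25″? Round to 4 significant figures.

23.33 AU

Parallax scales linearly with baseline: p ∝ B, so B = p_target / p_Earth × 1 AU.
B = 5.25 / 0.225 = 23.333 AU.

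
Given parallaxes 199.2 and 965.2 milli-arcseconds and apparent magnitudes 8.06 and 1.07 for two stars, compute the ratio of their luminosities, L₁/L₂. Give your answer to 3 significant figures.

d₁ = 1/p₁ = 1/0.1992″ = 5.0201 pc; d₂ = 1/p₂ = 1/0.9652″ = 1.0361 pc.
M₁ = m₁ − 5 log₁₀ d₁ + 5 = 8.06 − 3.5036 + 5 = 9.5564.
M₂ = 1.07 − 0.0770 + 5 = 5.9930.
L₁/L₂ = 10^(0.4(M₂ − M₁)) = 10^(0.4 × (-3.5634)) = 10^(-1.42536) = 0.037553.

L₁/L₂ = 0.0376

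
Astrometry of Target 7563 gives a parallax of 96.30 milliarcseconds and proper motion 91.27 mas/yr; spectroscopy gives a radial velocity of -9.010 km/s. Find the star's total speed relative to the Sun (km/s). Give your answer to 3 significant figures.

10.1 km/s

d = 1/p = 1/0.09630″ = 10.384 pc.
μ = 91.27 mas/yr = 0.09127 ″/yr.
v_t = 4.740 μ d = 4.740 × 0.09127 × 10.384 = 4.4923 km/s.
v = √(v_r² + v_t²) = √((-9.010)² + 4.4923²) = √101.361 = 10.068 km/s.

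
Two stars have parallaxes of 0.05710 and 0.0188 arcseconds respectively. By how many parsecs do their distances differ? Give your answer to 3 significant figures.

35.7 pc

d_A = 1/0.05710″ = 17.513 pc; d_B = 1/0.01880″ = 53.191 pc.
|d_B − d_A| = |53.191 − 17.513| = 35.678 pc.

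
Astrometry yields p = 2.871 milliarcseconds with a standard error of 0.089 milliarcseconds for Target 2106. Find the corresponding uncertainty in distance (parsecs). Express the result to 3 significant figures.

d = 1/p, so σ_d = σ_p / p².
σ_d = 0.0000890 / (0.002871)² = 0.0000890 / 0.0000082426 = 10.798 pc.

10.8 pc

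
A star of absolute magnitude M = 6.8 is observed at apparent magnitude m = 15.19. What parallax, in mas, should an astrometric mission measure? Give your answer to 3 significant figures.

2.10 mas

m − M = 15.19 − 6.8 = 8.39.
d = 10^((m−M)/5 + 1) = 10^2.678 = 476.43 pc.
p = 1/d = 1/476.43 = 0.0020989 arcsec = 2.0989 mas.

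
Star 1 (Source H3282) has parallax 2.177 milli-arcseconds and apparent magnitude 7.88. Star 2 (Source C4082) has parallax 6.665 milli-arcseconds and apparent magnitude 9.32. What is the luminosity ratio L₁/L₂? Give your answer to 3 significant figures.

d₁ = 1/p₁ = 1/0.002177″ = 459.35 pc; d₂ = 1/p₂ = 1/0.006665″ = 150.04 pc.
M₁ = m₁ − 5 log₁₀ d₁ + 5 = 7.88 − 13.3107 + 5 = -0.4307.
M₂ = 9.32 − 10.8810 + 5 = 3.4390.
L₁/L₂ = 10^(0.4(M₂ − M₁)) = 10^(0.4 × 3.8697) = 10^1.54788 = 35.309.

L₁/L₂ = 35.3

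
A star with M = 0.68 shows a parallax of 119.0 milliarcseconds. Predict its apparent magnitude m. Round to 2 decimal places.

m = 0.30

d = 1/p = 1/0.1190″ = 8.4034 pc.
m − M = 5 log₁₀ d − 5 = 5 log₁₀(8.4034) − 5 = 4.6223 − 5 = -0.3777.
m = M + (m − M) = 0.68 + (-0.3777) = 0.30.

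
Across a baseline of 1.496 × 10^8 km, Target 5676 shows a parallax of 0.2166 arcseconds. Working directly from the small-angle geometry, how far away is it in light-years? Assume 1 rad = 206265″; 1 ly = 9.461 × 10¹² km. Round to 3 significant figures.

15.1 ly

θ = 0.2166″ = 0.2166/206265 = 1.0501 × 10^-6 rad.
d = B/θ = (1.496 × 10^8) / (1.0501 × 10^-6) = 1.4246 × 10^14 km = (1.4246 × 10^14) / (9.461 × 10^12) ly = 15.058 ly.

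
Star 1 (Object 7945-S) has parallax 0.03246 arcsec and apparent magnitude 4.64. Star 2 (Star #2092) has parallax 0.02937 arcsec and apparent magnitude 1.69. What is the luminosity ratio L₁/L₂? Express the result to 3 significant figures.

d₁ = 1/p₁ = 1/0.03246″ = 30.807 pc; d₂ = 1/p₂ = 1/0.02937″ = 34.048 pc.
M₁ = m₁ − 5 log₁₀ d₁ + 5 = 4.64 − 7.4432 + 5 = 2.1968.
M₂ = 1.69 − 7.6605 + 5 = -0.9705.
L₁/L₂ = 10^(0.4(M₂ − M₁)) = 10^(0.4 × (-3.1673)) = 10^(-1.26692) = 0.054085.

L₁/L₂ = 0.0541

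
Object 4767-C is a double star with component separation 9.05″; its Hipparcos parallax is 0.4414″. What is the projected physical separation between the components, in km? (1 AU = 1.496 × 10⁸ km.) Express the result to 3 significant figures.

3.07 × 10^9 km

d = 1/p = 1/0.4414″ = 2.2655 pc.
At distance d (pc), an angle of θ arcsec spans θ·d AU: s = 9.05 × 2.2655 = 20.503 AU.
= 20.503 × 1.496 × 10⁸ km = 3.0672 × 10^9 km.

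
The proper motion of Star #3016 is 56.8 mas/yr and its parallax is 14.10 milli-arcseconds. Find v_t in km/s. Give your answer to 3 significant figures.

19.1 km/s

d = 1/p = 1/0.01410″ = 70.922 pc.
μ = 56.8 mas/yr = 0.0568 ″/yr.
v_t = 4.74 × μ × d = 4.74 × 0.0568 × 70.922 = 19.094 km/s.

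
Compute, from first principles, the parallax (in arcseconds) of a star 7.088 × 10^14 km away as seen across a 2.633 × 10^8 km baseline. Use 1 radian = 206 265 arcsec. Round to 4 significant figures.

0.07662 arcsec

θ ≈ B/d = (2.633 × 10^8) / (7.088 × 10^14) = 3.7147 × 10^-7 rad.
In arcseconds: 3.7147 × 10^-7 × 206265 = 0.076621″.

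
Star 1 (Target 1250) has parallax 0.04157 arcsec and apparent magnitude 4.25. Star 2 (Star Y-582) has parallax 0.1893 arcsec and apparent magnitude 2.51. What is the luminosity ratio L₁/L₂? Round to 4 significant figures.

L₁/L₂ = 4.176

d₁ = 1/p₁ = 1/0.04157″ = 24.056 pc; d₂ = 1/p₂ = 1/0.1893″ = 5.2826 pc.
M₁ = m₁ − 5 log₁₀ d₁ + 5 = 4.25 − 6.9061 + 5 = 2.3439.
M₂ = 2.51 − 3.6142 + 5 = 3.8958.
L₁/L₂ = 10^(0.4(M₂ − M₁)) = 10^(0.4 × 1.5519) = 10^0.62076 = 4.176.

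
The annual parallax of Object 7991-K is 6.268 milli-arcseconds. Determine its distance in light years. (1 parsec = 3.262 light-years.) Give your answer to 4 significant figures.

520.4 light years

p = 6.268 milli-arcseconds = 0.006268 arcsec.
d = 1/p = 1/0.006268 = 159.54 pc.
In light-years: 159.54 × 3.262 = 520.42 ly.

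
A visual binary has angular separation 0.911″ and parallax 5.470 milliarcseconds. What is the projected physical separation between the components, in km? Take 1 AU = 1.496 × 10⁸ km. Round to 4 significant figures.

d = 1/p = 1/0.005470″ = 182.82 pc.
At distance d (pc), an angle of θ arcsec spans θ·d AU: s = 0.911 × 182.82 = 166.55 AU.
= 166.55 × 1.496 × 10⁸ km = 2.4916 × 10^10 km.

2.492 × 10^10 km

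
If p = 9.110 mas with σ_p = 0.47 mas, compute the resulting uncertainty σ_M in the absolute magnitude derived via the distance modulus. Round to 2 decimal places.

σ_M = 0.11 mag

M = m − 5 log₁₀ d + 5 = m + 5 log₁₀ p + 5, so ∂M/∂p = 5/(p ln 10).
σ_M = (5/ln 10) · (σ_p/p) = 2.1715 × 0.47/9.110 = 2.1715 × 0.051592 = 0.11203.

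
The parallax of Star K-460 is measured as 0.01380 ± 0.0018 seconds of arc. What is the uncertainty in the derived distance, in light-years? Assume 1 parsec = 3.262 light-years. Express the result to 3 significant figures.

30.8 ly

d = 1/p, so σ_d = σ_p / p².
σ_d = 0.00180 / (0.01380)² = 0.00180 / 0.00019044 = 9.4518 pc = 9.4518 × 3.262 ly = 30.832 ly.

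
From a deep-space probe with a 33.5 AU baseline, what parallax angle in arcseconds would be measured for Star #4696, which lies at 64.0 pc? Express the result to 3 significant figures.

p (arcsec) = B (AU) / d (pc).
p = 33.5 / 64.0 = 0.52344 arcsec.

0.523 arcsec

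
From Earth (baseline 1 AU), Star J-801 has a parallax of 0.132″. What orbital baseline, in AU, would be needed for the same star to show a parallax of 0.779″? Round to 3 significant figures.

5.90 AU

Parallax scales linearly with baseline: p ∝ B, so B = p_target / p_Earth × 1 AU.
B = 0.779 / 0.132 = 5.9015 AU.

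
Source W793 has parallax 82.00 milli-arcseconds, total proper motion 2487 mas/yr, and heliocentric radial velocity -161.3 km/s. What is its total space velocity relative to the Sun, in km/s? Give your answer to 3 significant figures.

d = 1/p = 1/0.08200″ = 12.195 pc.
μ = 2487 mas/yr = 2.487 ″/yr.
v_t = 4.740 μ d = 4.740 × 2.487 × 12.195 = 143.76 km/s.
v = √(v_r² + v_t²) = √((-161.3)² + 143.76²) = √46684.6 = 216.07 km/s.

216 km/s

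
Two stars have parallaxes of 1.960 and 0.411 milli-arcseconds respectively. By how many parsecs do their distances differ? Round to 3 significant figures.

d_A = 1/0.001960″ = 510.2 pc; d_B = 1/0.0004110″ = 2433.1 pc.
|d_B − d_A| = |2433.1 − 510.2| = 1922.9 pc.

1920 pc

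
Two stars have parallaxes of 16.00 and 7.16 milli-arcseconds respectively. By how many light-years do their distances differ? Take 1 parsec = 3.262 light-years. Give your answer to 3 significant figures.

252 ly

d_A = 1/0.01600″ = 62.5 pc; d_B = 1/0.007160″ = 139.66 pc.
|d_B − d_A| = |139.66 − 62.5| = 77.16 pc = 77.16 × 3.262 ly = 251.7 ly.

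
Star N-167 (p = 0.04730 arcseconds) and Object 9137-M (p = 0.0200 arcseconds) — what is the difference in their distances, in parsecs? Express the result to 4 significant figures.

28.86 pc

d_A = 1/0.04730″ = 21.142 pc; d_B = 1/0.02000″ = 50 pc.
|d_B − d_A| = |50 − 21.142| = 28.858 pc.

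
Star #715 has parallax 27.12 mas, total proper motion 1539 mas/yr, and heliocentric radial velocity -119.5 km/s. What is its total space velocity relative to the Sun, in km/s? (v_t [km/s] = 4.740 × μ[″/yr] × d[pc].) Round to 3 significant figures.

d = 1/p = 1/0.02712″ = 36.873 pc.
μ = 1539 mas/yr = 1.539 ″/yr.
v_t = 4.740 μ d = 4.740 × 1.539 × 36.873 = 268.98 km/s.
v = √(v_r² + v_t²) = √((-119.5)² + 268.98²) = √86630.5 = 294.33 km/s.

294 km/s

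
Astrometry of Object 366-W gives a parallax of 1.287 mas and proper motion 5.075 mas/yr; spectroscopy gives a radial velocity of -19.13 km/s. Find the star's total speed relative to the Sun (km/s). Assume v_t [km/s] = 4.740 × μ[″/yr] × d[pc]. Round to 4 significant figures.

d = 1/p = 1/0.001287″ = 777 pc.
μ = 5.075 mas/yr = 0.005075 ″/yr.
v_t = 4.740 μ d = 4.740 × 0.005075 × 777 = 18.691 km/s.
v = √(v_r² + v_t²) = √((-19.13)² + 18.691²) = √715.31 = 26.745 km/s.

26.75 km/s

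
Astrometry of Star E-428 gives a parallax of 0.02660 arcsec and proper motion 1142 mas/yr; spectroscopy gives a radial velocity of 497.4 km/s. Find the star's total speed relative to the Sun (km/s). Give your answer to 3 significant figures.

d = 1/p = 1/0.02660″ = 37.594 pc.
μ = 1142 mas/yr = 1.142 ″/yr.
v_t = 4.740 μ d = 4.740 × 1.142 × 37.594 = 203.5 km/s.
v = √(v_r² + v_t²) = √(497.4² + 203.5²) = √288819 = 537.42 km/s.

537 km/s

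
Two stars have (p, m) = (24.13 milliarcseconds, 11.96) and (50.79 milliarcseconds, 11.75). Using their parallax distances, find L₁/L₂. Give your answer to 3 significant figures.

d₁ = 1/p₁ = 1/0.02413″ = 41.442 pc; d₂ = 1/p₂ = 1/0.05079″ = 19.689 pc.
M₁ = m₁ − 5 log₁₀ d₁ + 5 = 11.96 − 8.0872 + 5 = 8.8728.
M₂ = 11.75 − 6.4711 + 5 = 10.2789.
L₁/L₂ = 10^(0.4(M₂ − M₁)) = 10^(0.4 × 1.4061) = 10^0.56244 = 3.6512.

L₁/L₂ = 3.65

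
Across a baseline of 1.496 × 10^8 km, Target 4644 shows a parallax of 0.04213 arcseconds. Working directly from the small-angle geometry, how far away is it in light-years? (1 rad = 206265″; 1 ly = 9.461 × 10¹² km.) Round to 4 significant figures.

77.42 ly

θ = 0.04213″ = 0.04213/206265 = 2.0425 × 10^-7 rad.
d = B/θ = (1.496 × 10^8) / (2.0425 × 10^-7) = 7.3244 × 10^14 km = (7.3244 × 10^14) / (9.461 × 10^12) ly = 77.417 ly.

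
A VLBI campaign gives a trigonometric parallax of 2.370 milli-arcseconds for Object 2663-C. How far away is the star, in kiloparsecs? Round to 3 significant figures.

p = 2.370 milli-arcseconds = 0.002370 arcsec.
d = 1/p = 1/0.002370 = 421.94 pc.
= 0.42194 kpc.

0.422 kpc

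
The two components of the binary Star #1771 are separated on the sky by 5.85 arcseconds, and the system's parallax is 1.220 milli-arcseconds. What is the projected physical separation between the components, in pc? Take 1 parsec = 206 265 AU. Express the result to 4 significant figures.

d = 1/p = 1/0.001220″ = 819.67 pc.
At distance d (pc), an angle of θ arcsec spans θ·d AU: s = 5.85 × 819.67 = 4795.1 AU.
= 4795.1 / 206265 = 0.023247 pc.

0.02325 pc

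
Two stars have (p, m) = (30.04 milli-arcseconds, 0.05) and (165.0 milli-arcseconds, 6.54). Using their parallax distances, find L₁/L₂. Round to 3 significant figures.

L₁/L₂ = 11900

d₁ = 1/p₁ = 1/0.03004″ = 33.289 pc; d₂ = 1/p₂ = 1/0.1650″ = 6.0606 pc.
M₁ = m₁ − 5 log₁₀ d₁ + 5 = 0.05 − 7.6115 + 5 = -2.5615.
M₂ = 6.54 − 3.9126 + 5 = 7.6274.
L₁/L₂ = 10^(0.4(M₂ − M₁)) = 10^(0.4 × 10.1889) = 10^4.07556 = 11900.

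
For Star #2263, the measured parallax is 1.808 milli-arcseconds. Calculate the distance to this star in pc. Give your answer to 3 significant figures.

p = 1.808 milli-arcseconds = 0.001808 arcsec.
d = 1/p = 1/0.001808 = 553.1 pc.

553 pc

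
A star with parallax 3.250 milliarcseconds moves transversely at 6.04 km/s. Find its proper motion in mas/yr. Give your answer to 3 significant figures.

4.14 mas/yr

d = 1/p = 1/0.003250″ = 307.69 pc.
μ = v_t / (4.74 d) = 6.04 / (4.74 × 307.69) = 6.04 / 1458.5 = 0.0041412 ″/yr = 4.1412 mas/yr.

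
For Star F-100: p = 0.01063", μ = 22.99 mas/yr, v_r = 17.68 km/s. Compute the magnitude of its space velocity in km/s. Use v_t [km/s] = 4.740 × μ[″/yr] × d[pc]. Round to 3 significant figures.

20.4 km/s

d = 1/p = 1/0.01063″ = 94.073 pc.
μ = 22.99 mas/yr = 0.02299 ″/yr.
v_t = 4.740 μ d = 4.740 × 0.02299 × 94.073 = 10.251 km/s.
v = √(v_r² + v_t²) = √(17.68² + 10.251²) = √417.665 = 20.437 km/s.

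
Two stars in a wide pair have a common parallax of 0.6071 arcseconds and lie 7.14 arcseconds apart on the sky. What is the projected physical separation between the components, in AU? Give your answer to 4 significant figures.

11.76 AU

d = 1/p = 1/0.6071″ = 1.6472 pc.
At distance d (pc), an angle of θ arcsec spans θ·d AU: s = 7.14 × 1.6472 = 11.761 AU.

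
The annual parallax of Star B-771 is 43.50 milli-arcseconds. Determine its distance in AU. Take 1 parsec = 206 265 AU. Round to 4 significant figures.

4.742 × 10^6 AU

p = 43.50 milli-arcseconds = 0.04350 arcsec.
d = 1/p = 1/0.04350 = 22.989 pc.
In AU: 22.989 × 206265 = 4.7418 × 10^6 AU.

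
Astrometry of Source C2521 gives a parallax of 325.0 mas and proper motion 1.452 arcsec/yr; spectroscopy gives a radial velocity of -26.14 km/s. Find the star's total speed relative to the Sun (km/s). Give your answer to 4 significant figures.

33.64 km/s

d = 1/p = 1/0.3250″ = 3.0769 pc.
v_t = 4.740 μ d = 4.740 × 1.452 × 3.0769 = 21.177 km/s.
v = √(v_r² + v_t²) = √((-26.14)² + 21.177²) = √1131.76 = 33.642 km/s.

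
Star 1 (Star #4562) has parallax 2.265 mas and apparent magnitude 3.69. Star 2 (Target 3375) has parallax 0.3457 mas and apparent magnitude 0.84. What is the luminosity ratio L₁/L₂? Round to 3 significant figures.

d₁ = 1/p₁ = 1/0.002265″ = 441.5 pc; d₂ = 1/p₂ = 1/0.0003457″ = 2892.7 pc.
M₁ = m₁ − 5 log₁₀ d₁ + 5 = 3.69 − 13.2247 + 5 = -4.5347.
M₂ = 0.84 − 17.3065 + 5 = -11.4665.
L₁/L₂ = 10^(0.4(M₂ − M₁)) = 10^(0.4 × (-6.9318)) = 10^(-2.77272) = 0.0016876.

L₁/L₂ = 0.00169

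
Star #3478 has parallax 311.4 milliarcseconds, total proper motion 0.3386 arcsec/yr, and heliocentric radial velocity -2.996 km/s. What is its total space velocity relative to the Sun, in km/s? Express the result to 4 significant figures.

5.962 km/s

d = 1/p = 1/0.3114″ = 3.2113 pc.
v_t = 4.740 μ d = 4.740 × 0.3386 × 3.2113 = 5.154 km/s.
v = √(v_r² + v_t²) = √((-2.996)² + 5.154²) = √35.5397 = 5.9615 km/s.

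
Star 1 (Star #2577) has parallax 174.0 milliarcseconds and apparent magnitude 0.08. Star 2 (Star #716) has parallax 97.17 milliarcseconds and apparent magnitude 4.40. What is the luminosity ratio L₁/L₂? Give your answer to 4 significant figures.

d₁ = 1/p₁ = 1/0.1740″ = 5.7471 pc; d₂ = 1/p₂ = 1/0.09717″ = 10.291 pc.
M₁ = m₁ − 5 log₁₀ d₁ + 5 = 0.08 − 3.7972 + 5 = 1.2828.
M₂ = 4.40 − 5.0623 + 5 = 4.3377.
L₁/L₂ = 10^(0.4(M₂ − M₁)) = 10^(0.4 × 3.0549) = 10^1.22196 = 16.671.

L₁/L₂ = 16.67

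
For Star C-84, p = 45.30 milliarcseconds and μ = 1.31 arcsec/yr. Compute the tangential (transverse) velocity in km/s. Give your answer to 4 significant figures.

d = 1/p = 1/0.04530″ = 22.075 pc.
v_t = 4.74 × μ × d = 4.74 × 1.31 × 22.075 = 137.07 km/s.

137.1 km/s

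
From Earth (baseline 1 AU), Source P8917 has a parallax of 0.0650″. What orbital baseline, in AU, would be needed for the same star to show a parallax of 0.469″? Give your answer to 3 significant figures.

Parallax scales linearly with baseline: p ∝ B, so B = p_target / p_Earth × 1 AU.
B = 0.469 / 0.0650 = 7.2154 AU.

7.22 AU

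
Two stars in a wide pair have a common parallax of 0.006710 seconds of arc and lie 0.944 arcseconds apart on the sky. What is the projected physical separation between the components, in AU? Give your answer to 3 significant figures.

d = 1/p = 1/0.006710″ = 149.03 pc.
At distance d (pc), an angle of θ arcsec spans θ·d AU: s = 0.944 × 149.03 = 140.68 AU.

141 AU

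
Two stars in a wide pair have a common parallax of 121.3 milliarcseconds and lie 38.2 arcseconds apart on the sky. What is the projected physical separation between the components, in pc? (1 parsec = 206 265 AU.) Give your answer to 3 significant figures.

0.00153 pc

d = 1/p = 1/0.1213″ = 8.244 pc.
At distance d (pc), an angle of θ arcsec spans θ·d AU: s = 38.2 × 8.244 = 314.92 AU.
= 314.92 / 206265 = 0.0015268 pc.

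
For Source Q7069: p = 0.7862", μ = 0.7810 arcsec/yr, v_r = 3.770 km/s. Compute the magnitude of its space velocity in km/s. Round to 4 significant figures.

6.032 km/s

d = 1/p = 1/0.7862″ = 1.2719 pc.
v_t = 4.740 μ d = 4.740 × 0.7810 × 1.2719 = 4.7085 km/s.
v = √(v_r² + v_t²) = √(3.770² + 4.7085²) = √36.3829 = 6.0318 km/s.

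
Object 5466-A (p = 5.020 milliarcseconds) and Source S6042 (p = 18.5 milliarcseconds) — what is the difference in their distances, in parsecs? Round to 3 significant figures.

145 pc

d_A = 1/0.005020″ = 199.2 pc; d_B = 1/0.01850″ = 54.054 pc.
|d_B − d_A| = |54.054 − 199.2| = 145.15 pc.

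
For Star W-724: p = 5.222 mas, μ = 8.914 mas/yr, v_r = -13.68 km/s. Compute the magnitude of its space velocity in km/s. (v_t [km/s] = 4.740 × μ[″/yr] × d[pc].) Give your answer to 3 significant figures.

15.9 km/s

d = 1/p = 1/0.005222″ = 191.5 pc.
μ = 8.914 mas/yr = 0.008914 ″/yr.
v_t = 4.740 μ d = 4.740 × 0.008914 × 191.5 = 8.0913 km/s.
v = √(v_r² + v_t²) = √((-13.68)² + 8.0913²) = √252.612 = 15.894 km/s.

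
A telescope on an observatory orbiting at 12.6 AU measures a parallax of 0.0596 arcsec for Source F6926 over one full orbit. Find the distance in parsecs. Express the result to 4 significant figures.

211.4 pc

With baseline B (in AU) and parallax p (in arcsec), d = B/p parsecs.
d = 12.6 / 0.0596 = 211.41 pc.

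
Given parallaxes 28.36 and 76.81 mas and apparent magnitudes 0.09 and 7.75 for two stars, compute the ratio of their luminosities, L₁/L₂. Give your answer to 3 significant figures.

d₁ = 1/p₁ = 1/0.02836″ = 35.261 pc; d₂ = 1/p₂ = 1/0.07681″ = 13.019 pc.
M₁ = m₁ − 5 log₁₀ d₁ + 5 = 0.09 − 7.7365 + 5 = -2.6465.
M₂ = 7.75 − 5.5729 + 5 = 7.1771.
L₁/L₂ = 10^(0.4(M₂ − M₁)) = 10^(0.4 × 9.8236) = 10^3.92944 = 8500.4.

L₁/L₂ = 8500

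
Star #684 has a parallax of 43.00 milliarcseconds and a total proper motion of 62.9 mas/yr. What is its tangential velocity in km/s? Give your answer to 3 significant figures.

d = 1/p = 1/0.04300″ = 23.256 pc.
μ = 62.9 mas/yr = 0.0629 ″/yr.
v_t = 4.74 × μ × d = 4.74 × 0.0629 × 23.256 = 6.9337 km/s.

6.93 km/s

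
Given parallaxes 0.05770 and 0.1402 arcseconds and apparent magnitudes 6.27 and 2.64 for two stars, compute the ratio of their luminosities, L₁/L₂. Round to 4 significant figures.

L₁/L₂ = 0.2085

d₁ = 1/p₁ = 1/0.05770″ = 17.331 pc; d₂ = 1/p₂ = 1/0.1402″ = 7.1327 pc.
M₁ = m₁ − 5 log₁₀ d₁ + 5 = 6.27 − 6.1941 + 5 = 5.0759.
M₂ = 2.64 − 4.2663 + 5 = 3.3737.
L₁/L₂ = 10^(0.4(M₂ − M₁)) = 10^(0.4 × (-1.7022)) = 10^(-0.68088) = 0.20851.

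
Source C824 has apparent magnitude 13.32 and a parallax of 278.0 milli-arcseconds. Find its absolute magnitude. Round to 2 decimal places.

d = 1/p = 1/0.2780″ = 3.5971 pc.
m − M = 5 log₁₀(3.5971) − 5 = 2.7798 − 5 = -2.2202.
M = m − (m − M) = 13.32 − (-2.2202) = 15.54.

M = 15.54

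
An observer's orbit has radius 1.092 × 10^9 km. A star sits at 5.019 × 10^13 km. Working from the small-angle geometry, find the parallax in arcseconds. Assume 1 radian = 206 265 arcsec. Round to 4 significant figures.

4.488 arcsec

θ ≈ B/d = (1.092 × 10^9) / (5.019 × 10^13) = 2.1757 × 10^-5 rad.
In arcseconds: 2.1757 × 10^-5 × 206265 = 4.4877″.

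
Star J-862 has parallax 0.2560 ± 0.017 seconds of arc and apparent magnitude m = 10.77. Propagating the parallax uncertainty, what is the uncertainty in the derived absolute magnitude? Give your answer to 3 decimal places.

σ_M = 0.144 mag

M = m − 5 log₁₀ d + 5 = m + 5 log₁₀ p + 5, so ∂M/∂p = 5/(p ln 10).
σ_M = (5/ln 10) · (σ_p/p) = 2.1715 × 0.017/0.2560 = 2.1715 × 0.066406 = 0.1442.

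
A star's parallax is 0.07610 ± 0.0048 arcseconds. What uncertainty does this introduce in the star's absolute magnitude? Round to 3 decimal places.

σ_M = 0.137 mag

M = m − 5 log₁₀ d + 5 = m + 5 log₁₀ p + 5, so ∂M/∂p = 5/(p ln 10).
σ_M = (5/ln 10) · (σ_p/p) = 2.1715 × 0.0048/0.07610 = 2.1715 × 0.063075 = 0.13697.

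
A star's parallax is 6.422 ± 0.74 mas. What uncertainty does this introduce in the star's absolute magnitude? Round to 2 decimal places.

M = m − 5 log₁₀ d + 5 = m + 5 log₁₀ p + 5, so ∂M/∂p = 5/(p ln 10).
σ_M = (5/ln 10) · (σ_p/p) = 2.1715 × 0.74/6.422 = 2.1715 × 0.11523 = 0.25022.

σ_M = 0.25 mag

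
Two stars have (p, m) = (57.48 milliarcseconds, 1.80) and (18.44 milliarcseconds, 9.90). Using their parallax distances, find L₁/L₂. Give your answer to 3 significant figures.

L₁/L₂ = 179

d₁ = 1/p₁ = 1/0.05748″ = 17.397 pc; d₂ = 1/p₂ = 1/0.01844″ = 54.23 pc.
M₁ = m₁ − 5 log₁₀ d₁ + 5 = 1.80 − 6.2024 + 5 = 0.5976.
M₂ = 9.90 − 8.6712 + 5 = 6.2288.
L₁/L₂ = 10^(0.4(M₂ − M₁)) = 10^(0.4 × 5.6312) = 10^2.25248 = 178.85.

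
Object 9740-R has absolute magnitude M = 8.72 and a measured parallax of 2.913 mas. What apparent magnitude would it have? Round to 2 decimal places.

m = 16.40

d = 1/p = 1/0.002913″ = 343.29 pc.
m − M = 5 log₁₀ d − 5 = 5 log₁₀(343.29) − 5 = 12.6783 − 5 = 7.6783.
m = M + (m − M) = 8.72 + 7.6783 = 16.40.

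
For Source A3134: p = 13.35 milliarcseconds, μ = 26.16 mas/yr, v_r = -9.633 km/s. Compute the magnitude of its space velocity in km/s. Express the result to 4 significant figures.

d = 1/p = 1/0.01335″ = 74.906 pc.
μ = 26.16 mas/yr = 0.02616 ″/yr.
v_t = 4.740 μ d = 4.740 × 0.02616 × 74.906 = 9.2882 km/s.
v = √(v_r² + v_t²) = √((-9.633)² + 9.2882²) = √179.065 = 13.382 km/s.

13.38 km/s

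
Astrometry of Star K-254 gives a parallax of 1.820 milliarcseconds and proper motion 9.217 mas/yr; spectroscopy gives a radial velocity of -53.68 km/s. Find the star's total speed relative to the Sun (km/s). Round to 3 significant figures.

d = 1/p = 1/0.001820″ = 549.45 pc.
μ = 9.217 mas/yr = 0.009217 ″/yr.
v_t = 4.740 μ d = 4.740 × 0.009217 × 549.45 = 24.005 km/s.
v = √(v_r² + v_t²) = √((-53.68)² + 24.005²) = √3457.78 = 58.803 km/s.

58.8 km/s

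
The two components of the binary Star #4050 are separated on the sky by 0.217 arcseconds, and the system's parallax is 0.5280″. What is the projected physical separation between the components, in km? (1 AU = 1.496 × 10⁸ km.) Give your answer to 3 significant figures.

6.15 × 10^7 km

d = 1/p = 1/0.5280″ = 1.8939 pc.
At distance d (pc), an angle of θ arcsec spans θ·d AU: s = 0.217 × 1.8939 = 0.41098 AU.
= 0.41098 × 1.496 × 10⁸ km = 6.1483 × 10^7 km.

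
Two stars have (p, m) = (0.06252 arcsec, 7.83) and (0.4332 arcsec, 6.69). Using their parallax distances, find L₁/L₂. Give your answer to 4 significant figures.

L₁/L₂ = 16.80

d₁ = 1/p₁ = 1/0.06252″ = 15.995 pc; d₂ = 1/p₂ = 1/0.4332″ = 2.3084 pc.
M₁ = m₁ − 5 log₁₀ d₁ + 5 = 7.83 − 6.0199 + 5 = 6.8101.
M₂ = 6.69 − 1.8166 + 5 = 9.8734.
L₁/L₂ = 10^(0.4(M₂ − M₁)) = 10^(0.4 × 3.0633) = 10^1.22532 = 16.8.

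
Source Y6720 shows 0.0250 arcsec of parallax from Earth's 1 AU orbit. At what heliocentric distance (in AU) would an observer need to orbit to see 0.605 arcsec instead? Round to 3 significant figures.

24.2 AU

Parallax scales linearly with baseline: p ∝ B, so B = p_target / p_Earth × 1 AU.
B = 0.605 / 0.0250 = 24.2 AU.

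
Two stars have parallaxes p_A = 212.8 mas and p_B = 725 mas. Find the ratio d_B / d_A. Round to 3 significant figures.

Since d = 1/p, d_B/d_A = p_A/p_B.
= 212.8 / 725 = 0.29352.

0.294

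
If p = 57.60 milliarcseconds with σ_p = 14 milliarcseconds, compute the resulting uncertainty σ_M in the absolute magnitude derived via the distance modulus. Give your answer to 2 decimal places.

σ_M = 0.53 mag

M = m − 5 log₁₀ d + 5 = m + 5 log₁₀ p + 5, so ∂M/∂p = 5/(p ln 10).
σ_M = (5/ln 10) · (σ_p/p) = 2.1715 × 14/57.60 = 2.1715 × 0.24306 = 0.5278.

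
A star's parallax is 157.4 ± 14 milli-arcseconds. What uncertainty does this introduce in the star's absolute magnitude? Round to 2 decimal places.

M = m − 5 log₁₀ d + 5 = m + 5 log₁₀ p + 5, so ∂M/∂p = 5/(p ln 10).
σ_M = (5/ln 10) · (σ_p/p) = 2.1715 × 14/157.4 = 2.1715 × 0.088945 = 0.19314.

σ_M = 0.19 mag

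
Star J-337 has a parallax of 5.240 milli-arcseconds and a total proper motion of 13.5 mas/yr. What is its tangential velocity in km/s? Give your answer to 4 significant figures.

12.21 km/s

d = 1/p = 1/0.005240″ = 190.84 pc.
μ = 13.5 mas/yr = 0.0135 ″/yr.
v_t = 4.74 × μ × d = 4.74 × 0.0135 × 190.84 = 12.212 km/s.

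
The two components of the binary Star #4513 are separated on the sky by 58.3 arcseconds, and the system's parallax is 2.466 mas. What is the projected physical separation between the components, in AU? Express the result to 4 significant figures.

d = 1/p = 1/0.002466″ = 405.52 pc.
At distance d (pc), an angle of θ arcsec spans θ·d AU: s = 58.3 × 405.52 = 23642 AU.

23640 AU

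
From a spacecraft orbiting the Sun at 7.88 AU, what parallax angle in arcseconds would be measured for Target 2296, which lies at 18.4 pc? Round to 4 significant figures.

p (arcsec) = B (AU) / d (pc).
p = 7.88 / 18.4 = 0.42826 arcsec.

0.4283 arcsec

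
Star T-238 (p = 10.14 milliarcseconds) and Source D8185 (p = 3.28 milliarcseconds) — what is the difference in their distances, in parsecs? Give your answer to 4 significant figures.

206.3 pc

d_A = 1/0.01014″ = 98.619 pc; d_B = 1/0.003280″ = 304.88 pc.
|d_B − d_A| = |304.88 − 98.619| = 206.26 pc.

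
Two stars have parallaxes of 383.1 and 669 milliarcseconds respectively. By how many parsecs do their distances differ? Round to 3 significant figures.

d_A = 1/0.3831″ = 2.6103 pc; d_B = 1/0.6690″ = 1.4948 pc.
|d_B − d_A| = |1.4948 − 2.6103| = 1.1155 pc.

1.12 pc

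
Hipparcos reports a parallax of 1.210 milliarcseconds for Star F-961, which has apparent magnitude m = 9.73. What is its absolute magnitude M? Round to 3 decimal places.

M = 0.144

d = 1/p = 1/0.001210″ = 826.45 pc.
m − M = 5 log₁₀(826.45) − 5 = 14.5861 − 5 = 9.5861.
M = m − (m − M) = 9.73 − 9.5861 = 0.144.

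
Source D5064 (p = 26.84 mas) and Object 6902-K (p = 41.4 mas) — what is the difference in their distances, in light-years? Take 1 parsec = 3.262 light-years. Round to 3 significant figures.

42.7 ly

d_A = 1/0.02684″ = 37.258 pc; d_B = 1/0.04140″ = 24.155 pc.
|d_B − d_A| = |24.155 − 37.258| = 13.103 pc = 13.103 × 3.262 ly = 42.742 ly.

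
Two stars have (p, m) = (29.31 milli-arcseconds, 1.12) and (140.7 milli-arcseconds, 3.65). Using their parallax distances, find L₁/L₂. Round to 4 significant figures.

L₁/L₂ = 236.9

d₁ = 1/p₁ = 1/0.02931″ = 34.118 pc; d₂ = 1/p₂ = 1/0.1407″ = 7.1073 pc.
M₁ = m₁ − 5 log₁₀ d₁ + 5 = 1.12 − 7.6649 + 5 = -1.5449.
M₂ = 3.65 − 4.2585 + 5 = 4.3915.
L₁/L₂ = 10^(0.4(M₂ − M₁)) = 10^(0.4 × 5.9364) = 10^2.37456 = 236.9.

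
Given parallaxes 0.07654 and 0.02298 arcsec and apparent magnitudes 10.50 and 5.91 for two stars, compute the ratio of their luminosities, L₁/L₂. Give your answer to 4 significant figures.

d₁ = 1/p₁ = 1/0.07654″ = 13.065 pc; d₂ = 1/p₂ = 1/0.02298″ = 43.516 pc.
M₁ = m₁ − 5 log₁₀ d₁ + 5 = 10.50 − 5.5805 + 5 = 9.9195.
M₂ = 5.91 − 8.1932 + 5 = 2.7168.
L₁/L₂ = 10^(0.4(M₂ − M₁)) = 10^(0.4 × (-7.2027)) = 10^(-2.88108) = 0.001315.

L₁/L₂ = 0.001315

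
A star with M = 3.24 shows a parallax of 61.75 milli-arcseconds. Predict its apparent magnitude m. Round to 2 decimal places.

d = 1/p = 1/0.06175″ = 16.194 pc.
m − M = 5 log₁₀ d − 5 = 5 log₁₀(16.194) − 5 = 6.0468 − 5 = 1.0468.
m = M + (m − M) = 3.24 + 1.0468 = 4.29.

m = 4.29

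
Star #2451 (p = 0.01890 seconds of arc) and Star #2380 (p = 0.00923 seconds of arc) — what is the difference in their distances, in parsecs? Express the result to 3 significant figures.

d_A = 1/0.01890″ = 52.91 pc; d_B = 1/0.009230″ = 108.34 pc.
|d_B − d_A| = |108.34 − 52.91| = 55.43 pc.

55.4 pc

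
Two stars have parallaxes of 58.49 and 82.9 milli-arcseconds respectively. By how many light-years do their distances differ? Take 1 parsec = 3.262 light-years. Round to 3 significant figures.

d_A = 1/0.05849″ = 17.097 pc; d_B = 1/0.08290″ = 12.063 pc.
|d_B − d_A| = |12.063 − 17.097| = 5.034 pc = 5.034 × 3.262 ly = 16.421 ly.

16.4 ly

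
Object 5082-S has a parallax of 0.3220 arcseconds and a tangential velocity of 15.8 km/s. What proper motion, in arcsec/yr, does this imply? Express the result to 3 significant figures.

1.07 arcsec/yr

d = 1/p = 1/0.3220″ = 3.1056 pc.
μ = v_t / (4.74 d) = 15.8 / (4.74 × 3.1056) = 15.8 / 14.721 = 1.0733 ″/yr.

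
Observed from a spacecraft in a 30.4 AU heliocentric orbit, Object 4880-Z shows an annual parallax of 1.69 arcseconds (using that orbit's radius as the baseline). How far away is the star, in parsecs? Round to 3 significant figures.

18.0 pc

With baseline B (in AU) and parallax p (in arcsec), d = B/p parsecs.
d = 30.4 / 1.69 = 17.988 pc.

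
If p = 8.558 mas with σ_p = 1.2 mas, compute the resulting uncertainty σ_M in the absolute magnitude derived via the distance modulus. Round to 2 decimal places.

M = m − 5 log₁₀ d + 5 = m + 5 log₁₀ p + 5, so ∂M/∂p = 5/(p ln 10).
σ_M = (5/ln 10) · (σ_p/p) = 2.1715 × 1.2/8.558 = 2.1715 × 0.14022 = 0.30449.

σ_M = 0.30 mag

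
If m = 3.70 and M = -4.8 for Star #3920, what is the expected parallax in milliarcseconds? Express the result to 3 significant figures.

m − M = 3.70 − (-4.8) = 8.50.
d = 10^((m−M)/5 + 1) = 10^2.700 = 501.19 pc.
p = 1/d = 1/501.19 = 0.0019953 arcsec = 1.9953 mas.

2.00 mas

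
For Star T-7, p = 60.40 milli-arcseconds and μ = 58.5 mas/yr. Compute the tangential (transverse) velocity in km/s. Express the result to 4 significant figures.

d = 1/p = 1/0.06040″ = 16.556 pc.
μ = 58.5 mas/yr = 0.0585 ″/yr.
v_t = 4.74 × μ × d = 4.74 × 0.0585 × 16.556 = 4.5908 km/s.

4.591 km/s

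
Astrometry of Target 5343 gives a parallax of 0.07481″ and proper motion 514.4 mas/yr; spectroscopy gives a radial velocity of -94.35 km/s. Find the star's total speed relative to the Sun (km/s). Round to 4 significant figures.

d = 1/p = 1/0.07481″ = 13.367 pc.
μ = 514.4 mas/yr = 0.5144 ″/yr.
v_t = 4.740 μ d = 4.740 × 0.5144 × 13.367 = 32.592 km/s.
v = √(v_r² + v_t²) = √((-94.35)² + 32.592²) = √9964.16 = 99.821 km/s.

99.82 km/s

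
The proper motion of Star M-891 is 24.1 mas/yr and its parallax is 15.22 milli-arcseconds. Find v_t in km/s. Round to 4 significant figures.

d = 1/p = 1/0.01522″ = 65.703 pc.
μ = 24.1 mas/yr = 0.0241 ″/yr.
v_t = 4.74 × μ × d = 4.74 × 0.0241 × 65.703 = 7.5055 km/s.

7.506 km/s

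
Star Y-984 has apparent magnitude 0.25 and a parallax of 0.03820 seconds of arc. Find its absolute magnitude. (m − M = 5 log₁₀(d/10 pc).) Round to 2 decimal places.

M = -1.84

d = 1/p = 1/0.03820″ = 26.178 pc.
m − M = 5 log₁₀(26.178) − 5 = 7.0897 − 5 = 2.0897.
M = m − (m − M) = 0.25 − 2.0897 = -1.84.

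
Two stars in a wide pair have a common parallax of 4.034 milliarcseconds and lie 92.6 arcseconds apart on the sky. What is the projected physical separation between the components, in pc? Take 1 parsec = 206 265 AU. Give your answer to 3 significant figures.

d = 1/p = 1/0.004034″ = 247.89 pc.
At distance d (pc), an angle of θ arcsec spans θ·d AU: s = 92.6 × 247.89 = 22955 AU.
= 22955 / 206265 = 0.11129 pc.

0.111 pc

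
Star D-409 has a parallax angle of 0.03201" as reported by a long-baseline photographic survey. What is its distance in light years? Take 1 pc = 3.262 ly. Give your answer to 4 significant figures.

d = 1/p = 1/0.03201 = 31.24 pc.
In light-years: 31.24 × 3.262 = 101.9 ly.

101.9 light years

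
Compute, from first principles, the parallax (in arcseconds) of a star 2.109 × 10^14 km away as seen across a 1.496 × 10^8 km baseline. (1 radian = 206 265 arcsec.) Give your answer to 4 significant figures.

0.1463 arcsec

θ ≈ B/d = (1.496 × 10^8) / (2.109 × 10^14) = 7.0934 × 10^-7 rad.
In arcseconds: 7.0934 × 10^-7 × 206265 = 0.14631″.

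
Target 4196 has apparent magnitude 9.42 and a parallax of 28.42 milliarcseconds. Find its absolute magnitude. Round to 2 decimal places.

M = 6.69

d = 1/p = 1/0.02842″ = 35.186 pc.
m − M = 5 log₁₀(35.186) − 5 = 7.7318 − 5 = 2.7318.
M = m − (m − M) = 9.42 − 2.7318 = 6.69.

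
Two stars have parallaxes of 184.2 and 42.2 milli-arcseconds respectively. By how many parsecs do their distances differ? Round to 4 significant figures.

d_A = 1/0.1842″ = 5.4289 pc; d_B = 1/0.04220″ = 23.697 pc.
|d_B − d_A| = |23.697 − 5.4289| = 18.268 pc.

18.27 pc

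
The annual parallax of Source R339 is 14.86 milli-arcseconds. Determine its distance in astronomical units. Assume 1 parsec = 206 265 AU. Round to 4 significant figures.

1.388 × 10^7 AU

p = 14.86 milli-arcseconds = 0.01486 arcsec.
d = 1/p = 1/0.01486 = 67.295 pc.
In AU: 67.295 × 206265 = 1.3881 × 10^7 AU.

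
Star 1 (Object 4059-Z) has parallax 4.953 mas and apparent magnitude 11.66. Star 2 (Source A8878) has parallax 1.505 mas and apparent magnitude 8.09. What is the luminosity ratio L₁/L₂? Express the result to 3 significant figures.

L₁/L₂ = 0.00345

d₁ = 1/p₁ = 1/0.004953″ = 201.9 pc; d₂ = 1/p₂ = 1/0.001505″ = 664.45 pc.
M₁ = m₁ − 5 log₁₀ d₁ + 5 = 11.66 − 11.5257 + 5 = 5.1343.
M₂ = 8.09 − 14.1123 + 5 = -1.0223.
L₁/L₂ = 10^(0.4(M₂ − M₁)) = 10^(0.4 × (-6.1566)) = 10^(-2.46264) = 0.0034464.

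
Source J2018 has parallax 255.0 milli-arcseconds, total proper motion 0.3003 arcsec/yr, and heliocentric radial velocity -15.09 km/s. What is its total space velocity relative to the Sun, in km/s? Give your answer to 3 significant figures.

d = 1/p = 1/0.2550″ = 3.9216 pc.
v_t = 4.740 μ d = 4.740 × 0.3003 × 3.9216 = 5.5821 km/s.
v = √(v_r² + v_t²) = √((-15.09)² + 5.5821²) = √258.868 = 16.089 km/s.

16.1 km/s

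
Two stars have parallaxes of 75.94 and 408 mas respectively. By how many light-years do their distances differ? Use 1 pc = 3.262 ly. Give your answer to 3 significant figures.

35.0 ly

d_A = 1/0.07594″ = 13.168 pc; d_B = 1/0.4080″ = 2.451 pc.
|d_B − d_A| = |2.451 − 13.168| = 10.717 pc = 10.717 × 3.262 ly = 34.959 ly.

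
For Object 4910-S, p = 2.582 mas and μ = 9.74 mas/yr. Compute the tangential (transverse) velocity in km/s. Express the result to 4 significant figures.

17.88 km/s

d = 1/p = 1/0.002582″ = 387.3 pc.
μ = 9.74 mas/yr = 0.00974 ″/yr.
v_t = 4.74 × μ × d = 4.74 × 0.00974 × 387.3 = 17.881 km/s.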